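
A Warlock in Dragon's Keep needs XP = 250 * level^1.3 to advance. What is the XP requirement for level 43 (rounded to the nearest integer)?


XP = 250 * level^1.3
Substitute level = 43:
XP = 250 * 43^1.3
= 250 * 132.8951
= 33224

33224 XP


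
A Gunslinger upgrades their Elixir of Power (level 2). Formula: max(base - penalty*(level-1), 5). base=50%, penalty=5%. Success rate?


raw_rate = 50 - 5 * (2 - 1)
= 50 - 5 * 1
= 50 - 5
= 45
Apply floor: max(45, 5) = 45%

45%


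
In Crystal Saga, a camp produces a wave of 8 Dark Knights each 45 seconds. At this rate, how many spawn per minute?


Spawns per minute = count * (60 / interval)
= 8 * (60 / 45)
= 8 * 1.3333
= 10.67

10.67 per minute


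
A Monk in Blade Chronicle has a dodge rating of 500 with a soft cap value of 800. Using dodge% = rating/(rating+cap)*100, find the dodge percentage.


dodge% = 500 / (500 + 800) * 100
= 500 / 1300 * 100
= 0.384615 * 100
= 38.46%

38.46%


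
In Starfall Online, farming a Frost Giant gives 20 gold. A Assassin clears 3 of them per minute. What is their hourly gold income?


Gold per minute = 20 * 3 = 60
Gold per hour = 60 * 60 = 3600

3600 gold/hour


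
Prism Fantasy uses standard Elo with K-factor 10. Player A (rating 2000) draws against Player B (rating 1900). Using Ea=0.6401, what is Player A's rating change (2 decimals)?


Elo update: delta = K * (S - Ea), where S = 0.5 (draws)
S - Ea = 0.5 - 0.6401 = -0.1401
Rating change = 10 * -0.1401
= -1.40

-1.40 rating points


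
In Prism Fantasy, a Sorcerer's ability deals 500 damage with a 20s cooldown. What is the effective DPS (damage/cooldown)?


DPS = damage / cooldown
= 500 / 20
= 25.00

25.00 DPS


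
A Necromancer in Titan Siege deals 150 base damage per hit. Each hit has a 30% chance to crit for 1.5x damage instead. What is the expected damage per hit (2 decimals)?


E[dmg] = base * (1 + crit_chance * (crit_mult - 1))
cc as decimal = 30/100 = 0.3
cm - 1 = 1.5 - 1 = 0.5
Bonus factor = 0.3 * 0.5 = 0.15
Total multiplier = 1 + 0.15 = 1.15
Expected damage = 150 * 1.15 = 172.50

172.50 damage


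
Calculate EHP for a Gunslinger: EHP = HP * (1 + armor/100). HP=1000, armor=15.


EHP = 1000 * (1 + 15/100)
= 1000 * (1 + 0.15)
= 1000 * 1.15
= 1150.0

1150.0 EHP


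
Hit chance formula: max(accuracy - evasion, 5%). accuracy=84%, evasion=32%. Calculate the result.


accuracy - evasion = 84 - 32 = 52
Apply floor: max(52, 5) = 52
Hit chance = 52%

52%


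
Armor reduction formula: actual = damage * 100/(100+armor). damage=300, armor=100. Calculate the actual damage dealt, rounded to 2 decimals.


actual = 300 * 100 / (100 + 100)
= 300 * 100 / 200
= 30000 / 200
= 150.00

150.00 damage


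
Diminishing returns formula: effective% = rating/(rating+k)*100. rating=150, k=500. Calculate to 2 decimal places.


effective% = rating / (rating + k) * 100
= 150 / (150 + 500) * 100
= 150 / 650 * 100
= 0.230769 * 100
= 23.08%

23.08%


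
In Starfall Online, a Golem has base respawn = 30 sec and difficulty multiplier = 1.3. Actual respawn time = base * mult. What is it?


Respawn time = base * multiplier
= 30 * 1.3
= 39.0 seconds

39.0 seconds


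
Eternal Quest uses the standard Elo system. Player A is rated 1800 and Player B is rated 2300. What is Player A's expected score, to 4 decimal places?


Elo expected score: Ea = 1/(1 + 10^((Rb-Ra)/400))
Rb - Ra = 2300 - 1800 = 500
(Rb-Ra)/400 = 500/400 = 1.25
10^1.25 = 17.782794
Ea = 1/(1 + 17.782794) = 1/18.782794 = 0.0532

0.0532


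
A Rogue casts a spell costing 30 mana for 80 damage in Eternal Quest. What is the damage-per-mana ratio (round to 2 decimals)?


Efficiency = damage / mana
= 80 / 30
= 2.67

2.67 dmg/mana


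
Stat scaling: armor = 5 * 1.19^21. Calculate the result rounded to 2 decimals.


value = base * growth^level
= 5 * 1.19^21
= 5 * 38.591014
= 192.96

192.96 armor


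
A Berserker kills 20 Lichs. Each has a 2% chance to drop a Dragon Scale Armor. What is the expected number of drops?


Expected drops = kills * (drop_rate / 100)
= 20 * (2 / 100)
= 20 * 0.02
= 0.4

0.4 drops


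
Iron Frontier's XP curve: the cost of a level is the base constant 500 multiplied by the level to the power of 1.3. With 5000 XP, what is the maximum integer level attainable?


XP = 500 * level^1.3, so level = (XP / 500)^(1/1.3)
= (5000 / 500)^(1/1.3)
= 10.0^0.7692
= 5.878
Floor: level = 5

level 5


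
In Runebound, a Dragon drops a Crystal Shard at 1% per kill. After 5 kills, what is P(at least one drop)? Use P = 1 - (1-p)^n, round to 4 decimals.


P(at least one) = 1 - P(none) = 1 - (1-p)^n
p = 1/100 = 0.01
1 - p = 0.99
(1 - p)^5 = 0.99^5 = 0.950990
P(at least one) = 1 - 0.950990 = 0.0490

0.0490


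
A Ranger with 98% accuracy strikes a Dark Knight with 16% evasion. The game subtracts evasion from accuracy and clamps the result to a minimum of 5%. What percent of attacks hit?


accuracy - evasion = 98 - 16 = 82
Apply floor: max(82, 5) = 82
Hit chance = 82%

82%


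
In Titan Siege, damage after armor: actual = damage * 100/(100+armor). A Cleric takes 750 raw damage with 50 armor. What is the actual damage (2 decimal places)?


actual = 750 * 100 / (100 + 50)
= 750 * 100 / 150
= 75000 / 150
= 500.00

500.00 damage


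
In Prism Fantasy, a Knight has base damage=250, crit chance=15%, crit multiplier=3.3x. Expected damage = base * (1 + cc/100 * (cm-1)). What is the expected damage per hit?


E[dmg] = base * (1 + crit_chance * (crit_mult - 1))
cc as decimal = 15/100 = 0.15
cm - 1 = 3.3 - 1 = 2.3
Bonus factor = 0.15 * 2.3 = 0.345
Total multiplier = 1 + 0.345 = 1.345
Expected damage = 250 * 1.345 = 336.25

336.25 damage


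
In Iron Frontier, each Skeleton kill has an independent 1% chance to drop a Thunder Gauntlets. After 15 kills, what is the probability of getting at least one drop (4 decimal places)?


P(at least one) = 1 - P(none) = 1 - (1-p)^n
p = 1/100 = 0.01
1 - p = 0.99
(1 - p)^15 = 0.99^15 = 0.860058
P(at least one) = 1 - 0.860058 = 0.1399

0.1399


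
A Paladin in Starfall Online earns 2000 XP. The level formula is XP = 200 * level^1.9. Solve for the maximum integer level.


XP = 200 * level^1.9, so level = (XP / 200)^(1/1.9)
= (2000 / 200)^(1/1.9)
= 10.0^0.5263
= 3.3598
Floor: level = 3

level 3


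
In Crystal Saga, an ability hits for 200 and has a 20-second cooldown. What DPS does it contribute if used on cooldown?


DPS = damage / cooldown
= 200 / 20
= 10.00

10.00 DPS


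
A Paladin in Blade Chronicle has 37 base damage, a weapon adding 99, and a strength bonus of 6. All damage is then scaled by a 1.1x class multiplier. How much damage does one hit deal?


Sum base + weapon + str = 37 + 99 + 6 = 142
Multiply by 1.1:
142 * 1.1 = 156.2

156.2 damage


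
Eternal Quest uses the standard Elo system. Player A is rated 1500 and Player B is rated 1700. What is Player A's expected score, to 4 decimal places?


Elo expected score: Ea = 1/(1 + 10^((Rb-Ra)/400))
Rb - Ra = 1700 - 1500 = 200
(Rb-Ra)/400 = 200/400 = 0.5
10^0.5 = 3.162278
Ea = 1/(1 + 3.162278) = 1/4.162278 = 0.2403

0.2403


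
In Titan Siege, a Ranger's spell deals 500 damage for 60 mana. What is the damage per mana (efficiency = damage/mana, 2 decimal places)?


Efficiency = damage / mana
= 500 / 60
= 8.33

8.33 dmg/mana


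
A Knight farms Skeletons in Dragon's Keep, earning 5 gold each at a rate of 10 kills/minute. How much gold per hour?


Gold per minute = 5 * 10 = 50
Gold per hour = 50 * 60 = 3000

3000 gold/hour


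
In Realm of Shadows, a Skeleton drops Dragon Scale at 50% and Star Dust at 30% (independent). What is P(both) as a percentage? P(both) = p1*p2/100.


For independent events, P(both) = P(A) * P(B)
= 50% * 30%
= 1500 / 100 %
= 15.0%

15.0%


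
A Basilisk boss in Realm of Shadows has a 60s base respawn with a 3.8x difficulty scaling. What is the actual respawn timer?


Respawn time = base * multiplier
= 60 * 3.8
= 228.0 seconds

228.0 seconds


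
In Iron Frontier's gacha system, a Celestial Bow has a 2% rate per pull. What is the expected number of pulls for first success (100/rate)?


Expected pulls for a geometric distribution = 1/p = 100 / rate%
= 100 / 2
= 50.0

50.0 pulls


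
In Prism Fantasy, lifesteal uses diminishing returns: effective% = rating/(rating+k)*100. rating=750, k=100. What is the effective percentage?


effective% = rating / (rating + k) * 100
= 750 / (750 + 100) * 100
= 750 / 850 * 100
= 0.882353 * 100
= 88.24%

88.24%


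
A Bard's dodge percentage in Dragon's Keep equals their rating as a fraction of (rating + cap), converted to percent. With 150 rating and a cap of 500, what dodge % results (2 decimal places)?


dodge% = 150 / (150 + 500) * 100
= 150 / 650 * 100
= 0.230769 * 100
= 23.08%

23.08%


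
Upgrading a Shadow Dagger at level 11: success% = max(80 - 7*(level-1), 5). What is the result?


raw_rate = 80 - 7 * (11 - 1)
= 80 - 7 * 10
= 80 - 70
= 10
Apply floor: max(10, 5) = 10%

10%


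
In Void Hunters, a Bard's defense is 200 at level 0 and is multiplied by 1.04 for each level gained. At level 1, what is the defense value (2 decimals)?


value = base * growth^level
= 200 * 1.04^1
= 200 * 1.04
= 208.00

208.00 defense


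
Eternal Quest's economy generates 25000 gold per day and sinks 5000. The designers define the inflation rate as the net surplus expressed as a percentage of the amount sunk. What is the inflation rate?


Net gold = 25000 - 5000 = 20000
Inflation rate = net / sunk * 100 = 20000 / 5000 * 100
= 4.0 * 100
= 400.00%

400.00%


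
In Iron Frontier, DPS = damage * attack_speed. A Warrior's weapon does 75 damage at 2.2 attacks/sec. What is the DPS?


DPS = damage * attack_speed
= 75 * 2.2
= 165.0

165.0 DPS


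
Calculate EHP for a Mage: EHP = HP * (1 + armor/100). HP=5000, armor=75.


EHP = 5000 * (1 + 75/100)
= 5000 * (1 + 0.75)
= 5000 * 1.75
= 8750.0

8750.0 EHP


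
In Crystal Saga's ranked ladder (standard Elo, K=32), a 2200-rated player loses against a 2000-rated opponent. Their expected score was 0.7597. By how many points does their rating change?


Elo update: delta = K * (S - Ea), where S = 0 (loses)
S - Ea = 0 - 0.7597 = -0.7597
Rating change = 32 * -0.7597
= -24.31

-24.31 rating points


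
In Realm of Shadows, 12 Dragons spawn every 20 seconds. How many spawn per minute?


Spawns per minute = count * (60 / interval)
= 12 * (60 / 20)
= 12 * 3.0
= 36.0

36.0 per minute


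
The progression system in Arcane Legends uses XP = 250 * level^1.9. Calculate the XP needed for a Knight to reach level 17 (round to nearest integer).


XP = 250 * level^1.9
Substitute level = 17:
XP = 250 * 17^1.9
= 250 * 217.6973
= 54424

54424 XP


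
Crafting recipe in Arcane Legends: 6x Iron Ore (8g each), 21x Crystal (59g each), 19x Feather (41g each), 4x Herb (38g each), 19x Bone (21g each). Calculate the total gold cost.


Cost breakdown:
  Iron Ore: 6 * 8 = 48
  Crystal: 21 * 59 = 1239
  Feather: 19 * 41 = 779
  Herb: 4 * 38 = 152
  Bone: 19 * 21 = 399
Total = 48 + 1239 + 779 + 152 + 399 = 2617

2617 gold


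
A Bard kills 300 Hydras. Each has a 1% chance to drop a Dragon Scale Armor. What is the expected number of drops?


Expected drops = kills * (drop_rate / 100)
= 300 * (1 / 100)
= 300 * 0.01
= 3.0

3.0 drops


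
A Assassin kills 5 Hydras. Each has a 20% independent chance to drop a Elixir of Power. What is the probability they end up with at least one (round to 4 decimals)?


P(at least one) = 1 - P(none) = 1 - (1-p)^n
p = 20/100 = 0.2
1 - p = 0.8
(1 - p)^5 = 0.8^5 = 0.327680
P(at least one) = 1 - 0.327680 = 0.6723

0.6723


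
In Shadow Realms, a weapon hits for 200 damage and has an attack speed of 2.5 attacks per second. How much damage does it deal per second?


DPS = damage * attack_speed
= 200 * 2.5
= 500.0

500.0 DPS


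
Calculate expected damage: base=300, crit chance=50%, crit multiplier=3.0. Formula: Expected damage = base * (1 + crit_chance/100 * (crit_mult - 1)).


E[dmg] = base * (1 + crit_chance * (crit_mult - 1))
cc as decimal = 50/100 = 0.5
cm - 1 = 3.0 - 1 = 2.0
Bonus factor = 0.5 * 2.0 = 1.0
Total multiplier = 1 + 1.0 = 2.0
Expected damage = 300 * 2.0 = 600.00

600.00 damage


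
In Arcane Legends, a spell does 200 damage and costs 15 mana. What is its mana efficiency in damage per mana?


Efficiency = damage / mana
= 200 / 15
= 13.33

13.33 dmg/mana


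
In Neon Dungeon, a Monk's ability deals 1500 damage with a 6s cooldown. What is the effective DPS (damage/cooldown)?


DPS = damage / cooldown
= 1500 / 6
= 250.00

250.00 DPS


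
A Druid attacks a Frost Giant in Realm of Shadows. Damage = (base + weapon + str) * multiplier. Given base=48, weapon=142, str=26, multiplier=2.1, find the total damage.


Sum base + weapon + str = 48 + 142 + 26 = 216
Multiply by 2.1:
216 * 2.1 = 453.6

453.6 damage


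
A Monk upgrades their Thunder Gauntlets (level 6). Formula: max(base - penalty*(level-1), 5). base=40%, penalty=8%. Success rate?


raw_rate = 40 - 8 * (6 - 1)
= 40 - 8 * 5
= 40 - 40
= 0
Apply floor: max(0, 5) = 5%

5%


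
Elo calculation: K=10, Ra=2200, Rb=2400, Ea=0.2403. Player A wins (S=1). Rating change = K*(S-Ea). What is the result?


Elo update: delta = K * (S - Ea), where S = 1 (wins)
S - Ea = 1 - 0.2403 = 0.7597
Rating change = 10 * 0.7597
= 7.60

7.60 rating points


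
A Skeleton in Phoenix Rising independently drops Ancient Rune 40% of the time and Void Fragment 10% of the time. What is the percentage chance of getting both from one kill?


For independent events, P(both) = P(A) * P(B)
= 40% * 10%
= 400 / 100 %
= 4.0%

4.0%


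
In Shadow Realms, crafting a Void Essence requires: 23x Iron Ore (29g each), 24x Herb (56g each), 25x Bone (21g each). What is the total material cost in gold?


Cost breakdown:
  Iron Ore: 23 * 29 = 667
  Herb: 24 * 56 = 1344
  Bone: 25 * 21 = 525
Total = 667 + 1344 + 525 = 2536

2536 gold


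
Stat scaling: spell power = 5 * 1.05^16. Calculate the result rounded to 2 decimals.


value = base * growth^level
= 5 * 1.05^16
= 5 * 2.182875
= 10.91

10.91 spell power


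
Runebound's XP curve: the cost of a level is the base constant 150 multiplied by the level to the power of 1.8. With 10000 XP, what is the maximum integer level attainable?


XP = 150 * level^1.8, so level = (XP / 150)^(1/1.8)
= (10000 / 150)^(1/1.8)
= 66.6667^0.5556
= 10.3106
Floor: level = 10

level 10


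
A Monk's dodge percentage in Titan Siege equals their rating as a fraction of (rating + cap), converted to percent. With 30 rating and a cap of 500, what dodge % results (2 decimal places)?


dodge% = 30 / (30 + 500) * 100
= 30 / 530 * 100
= 0.056604 * 100
= 5.66%

5.66%


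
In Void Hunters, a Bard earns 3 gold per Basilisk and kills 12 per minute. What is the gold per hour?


Gold per minute = 3 * 12 = 36
Gold per hour = 36 * 60 = 2160

2160 gold/hour


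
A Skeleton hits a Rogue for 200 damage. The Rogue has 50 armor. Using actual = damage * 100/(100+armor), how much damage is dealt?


actual = 200 * 100 / (100 + 50)
= 200 * 100 / 150
= 20000 / 150
= 133.33

133.33 damage


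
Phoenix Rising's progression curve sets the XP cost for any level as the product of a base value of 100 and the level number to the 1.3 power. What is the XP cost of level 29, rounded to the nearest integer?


XP = 100 * level^1.3
Substitute level = 29:
XP = 100 * 29^1.3
= 100 * 79.6375
= 7964

7964 XP


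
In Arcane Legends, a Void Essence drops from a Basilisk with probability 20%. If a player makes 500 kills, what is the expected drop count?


Expected drops = kills * (drop_rate / 100)
= 500 * (20 / 100)
= 500 * 0.2
= 100.0

100.0 drops


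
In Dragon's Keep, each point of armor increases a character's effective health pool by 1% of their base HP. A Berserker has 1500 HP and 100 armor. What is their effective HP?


EHP = 1500 * (1 + 100/100)
= 1500 * (1 + 1.0)
= 1500 * 2.0
= 3000.0

3000.0 EHP


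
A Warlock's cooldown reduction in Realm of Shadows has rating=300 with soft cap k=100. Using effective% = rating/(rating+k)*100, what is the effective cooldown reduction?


effective% = rating / (rating + k) * 100
= 300 / (300 + 100) * 100
= 300 / 400 * 100
= 0.75 * 100
= 75.00%

75.00%


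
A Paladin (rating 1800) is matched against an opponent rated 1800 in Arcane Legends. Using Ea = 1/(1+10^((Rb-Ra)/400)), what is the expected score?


Elo expected score: Ea = 1/(1 + 10^((Rb-Ra)/400))
Rb - Ra = 1800 - 1800 = 0
(Rb-Ra)/400 = 0/400 = 0.0
10^0.0 = 1.0
Ea = 1/(1 + 1.0) = 1/2.0 = 0.5000

0.5000


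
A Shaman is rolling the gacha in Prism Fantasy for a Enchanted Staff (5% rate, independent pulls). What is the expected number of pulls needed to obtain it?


Expected pulls for a geometric distribution = 1/p = 100 / rate%
= 100 / 5
= 20.0

20.0 pulls


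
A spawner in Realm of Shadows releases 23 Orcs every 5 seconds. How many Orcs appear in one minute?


Spawns per minute = count * (60 / interval)
= 23 * (60 / 5)
= 23 * 12.0
= 276.0

276.0 per minute


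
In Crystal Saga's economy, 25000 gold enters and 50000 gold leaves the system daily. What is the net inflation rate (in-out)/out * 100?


Net gold = 25000 - 50000 = -25000
Inflation rate = net / sunk * 100 = -25000 / 50000 * 100
= -0.5 * 100
= -50.00%

-50.00%


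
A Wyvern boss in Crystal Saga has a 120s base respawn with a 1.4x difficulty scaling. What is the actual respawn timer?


Respawn time = base * multiplier
= 120 * 1.4
= 168.0 seconds

168.0 seconds


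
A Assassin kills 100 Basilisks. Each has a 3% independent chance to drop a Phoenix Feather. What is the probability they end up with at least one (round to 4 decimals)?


P(at least one) = 1 - P(none) = 1 - (1-p)^n
p = 3/100 = 0.03
1 - p = 0.97
(1 - p)^100 = 0.97^100 = 0.047553
P(at least one) = 1 - 0.047553 = 0.9524

0.9524


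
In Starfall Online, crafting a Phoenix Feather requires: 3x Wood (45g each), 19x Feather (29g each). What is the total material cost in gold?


Cost breakdown:
  Wood: 3 * 45 = 135
  Feather: 19 * 29 = 551
Total = 135 + 551 = 686

686 gold


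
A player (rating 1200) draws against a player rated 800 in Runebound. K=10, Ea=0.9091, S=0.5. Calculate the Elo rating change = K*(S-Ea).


Elo update: delta = K * (S - Ea), where S = 0.5 (draws)
S - Ea = 0.5 - 0.9091 = -0.4091
Rating change = 10 * -0.4091
= -4.09

-4.09 rating points


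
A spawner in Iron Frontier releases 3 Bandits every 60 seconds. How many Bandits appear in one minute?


Spawns per minute = count * (60 / interval)
= 3 * (60 / 60)
= 3 * 1.0
= 3.0

3.0 per minute


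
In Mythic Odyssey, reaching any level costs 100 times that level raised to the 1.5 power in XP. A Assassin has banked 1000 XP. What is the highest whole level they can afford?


XP = 100 * level^1.5, so level = (XP / 100)^(1/1.5)
= (1000 / 100)^(1/1.5)
= 10.0^0.6667
= 4.6416
Floor: level = 4

level 4


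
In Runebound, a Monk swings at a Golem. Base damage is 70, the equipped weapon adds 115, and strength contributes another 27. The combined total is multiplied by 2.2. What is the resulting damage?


Sum base + weapon + str = 70 + 115 + 27 = 212
Multiply by 2.2:
212 * 2.2 = 466.4

466.4 damage


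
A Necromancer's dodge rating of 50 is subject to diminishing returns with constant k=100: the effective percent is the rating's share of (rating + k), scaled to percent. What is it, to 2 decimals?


effective% = rating / (rating + k) * 100
= 50 / (50 + 100) * 100
= 50 / 150 * 100
= 0.333333 * 100
= 33.33%

33.33%


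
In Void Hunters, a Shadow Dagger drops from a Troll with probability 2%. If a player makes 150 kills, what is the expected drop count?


Expected drops = kills * (drop_rate / 100)
= 150 * (2 / 100)
= 150 * 0.02
= 3.0

3.0 drops


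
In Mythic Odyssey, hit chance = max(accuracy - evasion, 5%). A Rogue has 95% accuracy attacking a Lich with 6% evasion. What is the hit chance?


accuracy - evasion = 95 - 6 = 89
Apply floor: max(89, 5) = 89
Hit chance = 89%

89%


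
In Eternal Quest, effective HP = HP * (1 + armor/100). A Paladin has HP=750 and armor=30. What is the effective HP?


EHP = 750 * (1 + 30/100)
= 750 * (1 + 0.3)
= 750 * 1.3
= 975.0

975.0 EHP


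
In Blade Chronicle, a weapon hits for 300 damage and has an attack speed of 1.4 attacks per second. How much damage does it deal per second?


DPS = damage * attack_speed
= 300 * 1.4
= 420.0

420.0 DPS


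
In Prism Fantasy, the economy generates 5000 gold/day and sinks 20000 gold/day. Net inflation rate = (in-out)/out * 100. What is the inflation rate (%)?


Net gold = 5000 - 20000 = -15000
Inflation rate = net / sunk * 100 = -15000 / 20000 * 100
= -0.75 * 100
= -75.00%

-75.00%


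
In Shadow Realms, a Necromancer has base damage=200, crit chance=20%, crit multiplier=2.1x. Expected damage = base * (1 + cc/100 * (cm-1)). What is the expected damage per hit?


E[dmg] = base * (1 + crit_chance * (crit_mult - 1))
cc as decimal = 20/100 = 0.2
cm - 1 = 2.1 - 1 = 1.1
Bonus factor = 0.2 * 1.1 = 0.22
Total multiplier = 1 + 0.22 = 1.22
Expected damage = 200 * 1.22 = 244.00

244.00 damage


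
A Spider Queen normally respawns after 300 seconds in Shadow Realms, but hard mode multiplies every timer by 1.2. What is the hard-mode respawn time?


Respawn time = base * multiplier
= 300 * 1.2
= 360.0 seconds

360.0 seconds


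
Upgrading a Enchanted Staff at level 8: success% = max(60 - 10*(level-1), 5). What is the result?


raw_rate = 60 - 10 * (8 - 1)
= 60 - 10 * 7
= 60 - 70
= -10
Apply floor: max(-10, 5) = 5%

5%


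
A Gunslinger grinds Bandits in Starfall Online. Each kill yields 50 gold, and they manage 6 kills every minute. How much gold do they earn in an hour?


Gold per minute = 50 * 6 = 300
Gold per hour = 300 * 60 = 18000

18000 gold/hour


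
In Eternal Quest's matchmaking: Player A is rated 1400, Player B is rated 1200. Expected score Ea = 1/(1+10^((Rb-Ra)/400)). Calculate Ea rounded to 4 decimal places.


Elo expected score: Ea = 1/(1 + 10^((Rb-Ra)/400))
Rb - Ra = 1200 - 1400 = -200
(Rb-Ra)/400 = -200/400 = -0.5
10^-0.5 = 0.316228
Ea = 1/(1 + 0.316228) = 1/1.316228 = 0.7597

0.7597


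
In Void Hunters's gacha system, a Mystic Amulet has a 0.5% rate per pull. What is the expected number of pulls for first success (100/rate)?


Expected pulls for a geometric distribution = 1/p = 100 / rate%
= 100 / 0.5
= 200.0

200.0 pulls


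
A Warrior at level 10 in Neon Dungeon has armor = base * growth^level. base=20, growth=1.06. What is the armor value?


value = base * growth^level
= 20 * 1.06^10
= 20 * 1.790848
= 35.82

35.82 armor


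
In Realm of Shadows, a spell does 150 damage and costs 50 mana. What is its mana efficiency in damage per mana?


Efficiency = damage / mana
= 150 / 50
= 3.00

3.00 dmg/mana


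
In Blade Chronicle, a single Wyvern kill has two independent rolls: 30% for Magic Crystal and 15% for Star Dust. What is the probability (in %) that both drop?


For independent events, P(both) = P(A) * P(B)
= 30% * 15%
= 450 / 100 %
= 4.5%

4.5%


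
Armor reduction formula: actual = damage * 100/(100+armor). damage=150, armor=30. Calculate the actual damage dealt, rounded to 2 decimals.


actual = 150 * 100 / (100 + 30)
= 150 * 100 / 130
= 15000 / 130
= 115.38

115.38 damage


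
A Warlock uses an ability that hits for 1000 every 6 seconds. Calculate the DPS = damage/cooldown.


DPS = damage / cooldown
= 1000 / 6
= 166.67

166.67 DPS


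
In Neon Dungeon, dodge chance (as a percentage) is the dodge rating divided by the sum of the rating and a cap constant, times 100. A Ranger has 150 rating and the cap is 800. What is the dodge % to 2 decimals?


dodge% = 150 / (150 + 800) * 100
= 150 / 950 * 100
= 0.157895 * 100
= 15.79%

15.79%


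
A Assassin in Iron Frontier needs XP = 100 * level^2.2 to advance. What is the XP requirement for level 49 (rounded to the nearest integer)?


XP = 100 * level^2.2
Substitute level = 49:
XP = 100 * 49^2.2
= 100 * 5229.1533
= 522915

522915 XP


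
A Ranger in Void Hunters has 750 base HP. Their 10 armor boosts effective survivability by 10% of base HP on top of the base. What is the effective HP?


EHP = 750 * (1 + 10/100)
= 750 * (1 + 0.1)
= 750 * 1.1
= 825.0

825.0 EHP


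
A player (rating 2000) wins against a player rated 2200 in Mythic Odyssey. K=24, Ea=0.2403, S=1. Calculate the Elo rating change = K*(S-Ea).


Elo update: delta = K * (S - Ea), where S = 1 (wins)
S - Ea = 1 - 0.2403 = 0.7597
Rating change = 24 * 0.7597
= 18.23

18.23 rating points


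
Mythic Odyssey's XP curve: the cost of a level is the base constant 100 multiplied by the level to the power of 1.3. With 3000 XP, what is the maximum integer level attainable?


XP = 100 * level^1.3, so level = (XP / 100)^(1/1.3)
= (3000 / 100)^(1/1.3)
= 30.0^0.7692
= 13.6851
Floor: level = 13

level 13


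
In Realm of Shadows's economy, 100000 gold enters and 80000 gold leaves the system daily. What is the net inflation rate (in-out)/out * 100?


Net gold = 100000 - 80000 = 20000
Inflation rate = net / sunk * 100 = 20000 / 80000 * 100
= 0.25 * 100
= 25.00%

25.00%


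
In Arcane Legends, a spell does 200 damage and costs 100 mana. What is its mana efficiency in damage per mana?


Efficiency = damage / mana
= 200 / 100
= 2.00

2.00 dmg/mana


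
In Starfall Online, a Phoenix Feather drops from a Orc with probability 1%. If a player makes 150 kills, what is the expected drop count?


Expected drops = kills * (drop_rate / 100)
= 150 * (1 / 100)
= 150 * 0.01
= 1.5

1.5 drops


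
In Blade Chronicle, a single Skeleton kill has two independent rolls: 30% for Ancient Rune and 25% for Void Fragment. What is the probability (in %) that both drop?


For independent events, P(both) = P(A) * P(B)
= 30% * 25%
= 750 / 100 %
= 7.5%

7.5%


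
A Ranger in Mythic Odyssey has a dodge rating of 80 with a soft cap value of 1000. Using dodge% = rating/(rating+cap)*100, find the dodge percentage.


dodge% = 80 / (80 + 1000) * 100
= 80 / 1080 * 100
= 0.074074 * 100
= 7.41%

7.41%


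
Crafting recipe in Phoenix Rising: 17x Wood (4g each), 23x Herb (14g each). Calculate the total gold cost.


Cost breakdown:
  Wood: 17 * 4 = 68
  Herb: 23 * 14 = 322
Total = 68 + 322 = 390

390 gold


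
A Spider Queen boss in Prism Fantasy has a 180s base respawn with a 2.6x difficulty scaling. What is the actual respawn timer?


Respawn time = base * multiplier
= 180 * 2.6
= 468.0 seconds

468.0 seconds


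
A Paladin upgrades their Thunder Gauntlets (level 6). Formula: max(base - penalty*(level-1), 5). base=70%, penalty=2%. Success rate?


raw_rate = 70 - 2 * (6 - 1)
= 70 - 2 * 5
= 70 - 10
= 60
Apply floor: max(60, 5) = 60%

60%


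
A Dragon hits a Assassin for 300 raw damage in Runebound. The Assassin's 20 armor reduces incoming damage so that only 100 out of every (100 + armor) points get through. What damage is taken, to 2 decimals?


actual = 300 * 100 / (100 + 20)
= 300 * 100 / 120
= 30000 / 120
= 250.00

250.00 damage


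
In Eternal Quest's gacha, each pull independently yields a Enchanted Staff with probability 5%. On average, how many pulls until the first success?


Expected pulls for a geometric distribution = 1/p = 100 / rate%
= 100 / 5
= 20.0

20.0 pulls


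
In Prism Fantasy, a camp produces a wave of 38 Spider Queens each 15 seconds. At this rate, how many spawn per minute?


Spawns per minute = count * (60 / interval)
= 38 * (60 / 15)
= 38 * 4.0
= 152.0

152.0 per minute


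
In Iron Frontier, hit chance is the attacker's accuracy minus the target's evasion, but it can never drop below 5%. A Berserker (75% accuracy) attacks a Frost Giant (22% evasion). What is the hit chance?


accuracy - evasion = 75 - 22 = 53
Apply floor: max(53, 5) = 53
Hit chance = 53%

53%


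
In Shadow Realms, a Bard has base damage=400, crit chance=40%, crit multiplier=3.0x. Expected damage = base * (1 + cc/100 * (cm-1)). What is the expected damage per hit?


E[dmg] = base * (1 + crit_chance * (crit_mult - 1))
cc as decimal = 40/100 = 0.4
cm - 1 = 3.0 - 1 = 2.0
Bonus factor = 0.4 * 2.0 = 0.8
Total multiplier = 1 + 0.8 = 1.8
Expected damage = 400 * 1.8 = 720.00

720.00 damage


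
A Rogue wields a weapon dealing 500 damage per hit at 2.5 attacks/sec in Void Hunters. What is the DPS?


DPS = damage * attack_speed
= 500 * 2.5
= 1250.0

1250.0 DPS


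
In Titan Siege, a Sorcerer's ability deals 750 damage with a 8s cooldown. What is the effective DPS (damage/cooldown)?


DPS = damage / cooldown
= 750 / 8
= 93.75

93.75 DPS


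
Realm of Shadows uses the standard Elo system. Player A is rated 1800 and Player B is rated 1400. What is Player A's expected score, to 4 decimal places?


Elo expected score: Ea = 1/(1 + 10^((Rb-Ra)/400))
Rb - Ra = 1400 - 1800 = -400
(Rb-Ra)/400 = -400/400 = -1.0
10^-1.0 = 0.1
Ea = 1/(1 + 0.1) = 1/1.1 = 0.9091

0.9091


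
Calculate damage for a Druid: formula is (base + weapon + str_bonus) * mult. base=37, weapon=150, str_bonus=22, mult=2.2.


Sum base + weapon + str = 37 + 150 + 22 = 209
Multiply by 2.2:
209 * 2.2 = 459.8

459.8 damage


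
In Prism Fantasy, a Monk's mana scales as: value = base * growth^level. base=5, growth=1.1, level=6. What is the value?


value = base * growth^level
= 5 * 1.1^6
= 5 * 1.771561
= 8.86

8.86 mana


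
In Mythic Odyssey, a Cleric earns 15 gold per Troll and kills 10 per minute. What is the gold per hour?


Gold per minute = 15 * 10 = 150
Gold per hour = 150 * 60 = 9000

9000 gold/hour


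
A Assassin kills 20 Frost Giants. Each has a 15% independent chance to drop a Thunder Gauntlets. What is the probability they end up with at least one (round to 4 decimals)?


P(at least one) = 1 - P(none) = 1 - (1-p)^n
p = 15/100 = 0.15
1 - p = 0.85
(1 - p)^20 = 0.85^20 = 0.038760
P(at least one) = 1 - 0.038760 = 0.9612

0.9612


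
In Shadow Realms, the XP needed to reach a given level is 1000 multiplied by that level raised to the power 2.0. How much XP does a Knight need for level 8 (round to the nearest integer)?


XP = 1000 * level^2.0
Substitute level = 8:
XP = 1000 * 8^2.0
= 1000 * 64.0
= 64000

64000 XP


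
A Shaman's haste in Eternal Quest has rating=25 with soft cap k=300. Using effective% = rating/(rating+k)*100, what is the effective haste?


effective% = rating / (rating + k) * 100
= 25 / (25 + 300) * 100
= 25 / 325 * 100
= 0.076923 * 100
= 7.69%

7.69%


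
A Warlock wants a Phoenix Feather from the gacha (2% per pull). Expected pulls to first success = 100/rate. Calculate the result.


Expected pulls for a geometric distribution = 1/p = 100 / rate%
= 100 / 2
= 50.0

50.0 pulls


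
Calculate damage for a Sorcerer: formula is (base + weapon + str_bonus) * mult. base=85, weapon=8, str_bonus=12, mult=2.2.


Sum base + weapon + str = 85 + 8 + 12 = 105
Multiply by 2.2:
105 * 2.2 = 231.0

231.0 damage


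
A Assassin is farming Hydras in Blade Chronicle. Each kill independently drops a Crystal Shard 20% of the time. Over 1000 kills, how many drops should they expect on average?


Expected drops = kills * (drop_rate / 100)
= 1000 * (20 / 100)
= 1000 * 0.2
= 200.0

200.0 drops


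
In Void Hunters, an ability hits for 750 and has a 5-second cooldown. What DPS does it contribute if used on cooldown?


DPS = damage / cooldown
= 750 / 5
= 150.00

150.00 DPS


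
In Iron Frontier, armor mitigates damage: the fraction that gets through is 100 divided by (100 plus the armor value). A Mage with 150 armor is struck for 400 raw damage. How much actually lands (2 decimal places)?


actual = 400 * 100 / (100 + 150)
= 400 * 100 / 250
= 40000 / 250
= 160.00

160.00 damage


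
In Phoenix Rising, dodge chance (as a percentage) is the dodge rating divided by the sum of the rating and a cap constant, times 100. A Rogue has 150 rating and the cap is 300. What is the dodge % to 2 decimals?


dodge% = 150 / (150 + 300) * 100
= 150 / 450 * 100
= 0.333333 * 100
= 33.33%

33.33%


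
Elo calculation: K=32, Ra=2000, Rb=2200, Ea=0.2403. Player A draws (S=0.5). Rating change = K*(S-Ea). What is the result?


Elo update: delta = K * (S - Ea), where S = 0.5 (draws)
S - Ea = 0.5 - 0.2403 = 0.2597
Rating change = 32 * 0.2597
= 8.31

8.31 rating points


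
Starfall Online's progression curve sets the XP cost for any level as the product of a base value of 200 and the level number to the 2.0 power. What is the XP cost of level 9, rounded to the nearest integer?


XP = 200 * level^2.0
Substitute level = 9:
XP = 200 * 9^2.0
= 200 * 81.0
= 16200

16200 XP


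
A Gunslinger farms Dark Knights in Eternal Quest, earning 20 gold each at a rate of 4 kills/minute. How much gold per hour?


Gold per minute = 20 * 4 = 80
Gold per hour = 80 * 60 = 4800

4800 gold/hour


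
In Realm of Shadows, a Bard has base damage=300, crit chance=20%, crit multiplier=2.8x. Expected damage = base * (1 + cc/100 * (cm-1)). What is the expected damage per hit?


E[dmg] = base * (1 + crit_chance * (crit_mult - 1))
cc as decimal = 20/100 = 0.2
cm - 1 = 2.8 - 1 = 1.8
Bonus factor = 0.2 * 1.8 = 0.36
Total multiplier = 1 + 0.36 = 1.36
Expected damage = 300 * 1.36 = 408.00

408.00 damage


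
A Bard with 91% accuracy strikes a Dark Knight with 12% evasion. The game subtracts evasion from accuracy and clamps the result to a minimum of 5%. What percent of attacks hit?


accuracy - evasion = 91 - 12 = 79
Apply floor: max(79, 5) = 79
Hit chance = 79%

79%


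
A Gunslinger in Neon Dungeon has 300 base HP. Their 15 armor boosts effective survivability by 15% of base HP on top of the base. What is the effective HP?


EHP = 300 * (1 + 15/100)
= 300 * (1 + 0.15)
= 300 * 1.15
= 345.0

345.0 EHP


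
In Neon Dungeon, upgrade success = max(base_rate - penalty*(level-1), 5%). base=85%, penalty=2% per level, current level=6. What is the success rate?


raw_rate = 85 - 2 * (6 - 1)
= 85 - 2 * 5
= 85 - 10
= 75
Apply floor: max(75, 5) = 75%

75%


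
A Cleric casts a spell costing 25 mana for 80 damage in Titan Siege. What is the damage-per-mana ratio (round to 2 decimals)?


Efficiency = damage / mana
= 80 / 25
= 3.20

3.20 dmg/mana


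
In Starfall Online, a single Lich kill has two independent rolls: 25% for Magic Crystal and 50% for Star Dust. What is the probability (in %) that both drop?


For independent events, P(both) = P(A) * P(B)
= 25% * 50%
= 1250 / 100 %
= 12.5%

12.5%


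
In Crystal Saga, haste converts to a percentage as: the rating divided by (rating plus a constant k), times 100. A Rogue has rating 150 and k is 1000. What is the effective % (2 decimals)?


effective% = rating / (rating + k) * 100
= 150 / (150 + 1000) * 100
= 150 / 1150 * 100
= 0.130435 * 100
= 13.04%

13.04%


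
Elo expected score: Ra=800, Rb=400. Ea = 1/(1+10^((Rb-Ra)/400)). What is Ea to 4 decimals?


Elo expected score: Ea = 1/(1 + 10^((Rb-Ra)/400))
Rb - Ra = 400 - 800 = -400
(Rb-Ra)/400 = -400/400 = -1.0
10^-1.0 = 0.1
Ea = 1/(1 + 0.1) = 1/1.1 = 0.9091

0.9091


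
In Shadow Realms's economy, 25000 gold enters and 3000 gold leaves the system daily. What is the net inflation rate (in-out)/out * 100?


Net gold = 25000 - 3000 = 22000
Inflation rate = net / sunk * 100 = 22000 / 3000 * 100
= 7.333333 * 100
= 733.33%

733.33%


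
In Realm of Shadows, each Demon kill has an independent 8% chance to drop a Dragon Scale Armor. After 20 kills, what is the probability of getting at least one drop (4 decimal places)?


P(at least one) = 1 - P(none) = 1 - (1-p)^n
p = 8/100 = 0.08
1 - p = 0.92
(1 - p)^20 = 0.92^20 = 0.188693
P(at least one) = 1 - 0.188693 = 0.8113

0.8113


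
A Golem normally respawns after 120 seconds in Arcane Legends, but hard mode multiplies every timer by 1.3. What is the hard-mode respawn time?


Respawn time = base * multiplier
= 120 * 1.3
= 156.0 seconds

156.0 seconds


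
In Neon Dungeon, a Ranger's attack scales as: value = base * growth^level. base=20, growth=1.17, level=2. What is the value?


value = base * growth^level
= 20 * 1.17^2
= 20 * 1.3689
= 27.38

27.38 attack


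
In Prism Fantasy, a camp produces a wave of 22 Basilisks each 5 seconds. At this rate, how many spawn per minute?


Spawns per minute = count * (60 / interval)
= 22 * (60 / 5)
= 22 * 12.0
= 264.0

264.0 per minute


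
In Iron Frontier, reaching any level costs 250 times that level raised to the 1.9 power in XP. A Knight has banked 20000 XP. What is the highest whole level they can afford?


XP = 250 * level^1.9, so level = (XP / 250)^(1/1.9)
= (20000 / 250)^(1/1.9)
= 80.0^0.5263
= 10.0375
Floor: level = 10

level 10


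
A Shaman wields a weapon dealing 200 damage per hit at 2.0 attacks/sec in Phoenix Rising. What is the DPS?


DPS = damage * attack_speed
= 200 * 2.0
= 400.0

400.0 DPS


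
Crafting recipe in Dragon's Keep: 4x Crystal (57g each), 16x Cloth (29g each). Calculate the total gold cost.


Cost breakdown:
  Crystal: 4 * 57 = 228
  Cloth: 16 * 29 = 464
Total = 228 + 464 = 692

692 gold


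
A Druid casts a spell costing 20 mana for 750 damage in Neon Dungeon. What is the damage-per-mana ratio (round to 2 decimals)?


Efficiency = damage / mana
= 750 / 20
= 37.50

37.50 dmg/mana


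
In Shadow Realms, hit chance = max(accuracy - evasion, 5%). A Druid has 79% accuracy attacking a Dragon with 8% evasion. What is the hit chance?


accuracy - evasion = 79 - 8 = 71
Apply floor: max(71, 5) = 71
Hit chance = 71%

71%


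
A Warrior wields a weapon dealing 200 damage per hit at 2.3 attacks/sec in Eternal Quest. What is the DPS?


DPS = damage * attack_speed
= 200 * 2.3
= 460.0

460.0 DPS


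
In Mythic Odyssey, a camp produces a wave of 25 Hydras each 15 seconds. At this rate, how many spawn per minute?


Spawns per minute = count * (60 / interval)
= 25 * (60 / 15)
= 25 * 4.0
= 100.0

100.0 per minute


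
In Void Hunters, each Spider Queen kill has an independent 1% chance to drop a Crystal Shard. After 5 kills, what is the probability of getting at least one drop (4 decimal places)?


P(at least one) = 1 - P(none) = 1 - (1-p)^n
p = 1/100 = 0.01
1 - p = 0.99
(1 - p)^5 = 0.99^5 = 0.950990
P(at least one) = 1 - 0.950990 = 0.0490

0.0490


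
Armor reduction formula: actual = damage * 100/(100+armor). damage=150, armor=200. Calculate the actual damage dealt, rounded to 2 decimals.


actual = 150 * 100 / (100 + 200)
= 150 * 100 / 300
= 15000 / 300
= 50.00

50.00 damage


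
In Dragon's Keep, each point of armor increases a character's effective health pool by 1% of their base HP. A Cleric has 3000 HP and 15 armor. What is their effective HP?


EHP = 3000 * (1 + 15/100)
= 3000 * (1 + 0.15)
= 3000 * 1.15
= 3450.0

3450.0 EHP


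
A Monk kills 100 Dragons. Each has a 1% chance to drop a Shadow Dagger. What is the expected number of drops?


Expected drops = kills * (drop_rate / 100)
= 100 * (1 / 100)
= 100 * 0.01
= 1.0

1.0 drops


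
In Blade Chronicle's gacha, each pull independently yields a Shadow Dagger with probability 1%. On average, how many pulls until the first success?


Expected pulls for a geometric distribution = 1/p = 100 / rate%
= 100 / 1
= 100.0

100.0 pulls


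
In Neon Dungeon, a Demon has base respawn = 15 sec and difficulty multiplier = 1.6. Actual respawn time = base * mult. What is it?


Respawn time = base * multiplier
= 15 * 1.6
= 24.0 seconds

24.0 seconds


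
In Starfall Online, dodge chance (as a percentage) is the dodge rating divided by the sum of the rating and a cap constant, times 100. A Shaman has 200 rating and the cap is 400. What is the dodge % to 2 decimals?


dodge% = 200 / (200 + 400) * 100
= 200 / 600 * 100
= 0.333333 * 100
= 33.33%

33.33%
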